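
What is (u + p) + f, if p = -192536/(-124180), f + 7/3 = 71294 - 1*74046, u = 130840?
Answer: 11929402967/93135 ≈ 1.2809e+5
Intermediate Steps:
f = -8263/3 (f = -7/3 + (71294 - 1*74046) = -7/3 + (71294 - 74046) = -7/3 - 2752 = -8263/3 ≈ -2754.3)
p = 48134/31045 (p = -192536*(-1/124180) = 48134/31045 ≈ 1.5505)
(u + p) + f = (130840 + 48134/31045) - 8263/3 = 4061975934/31045 - 8263/3 = 11929402967/93135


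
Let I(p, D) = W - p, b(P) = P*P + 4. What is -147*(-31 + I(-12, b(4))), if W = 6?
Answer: 1911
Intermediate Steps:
b(P) = 4 + P² (b(P) = P² + 4 = 4 + P²)
I(p, D) = 6 - p
-147*(-31 + I(-12, b(4))) = -147*(-31 + (6 - 1*(-12))) = -147*(-31 + (6 + 12)) = -147*(-31 + 18) = -147*(-13) = 1911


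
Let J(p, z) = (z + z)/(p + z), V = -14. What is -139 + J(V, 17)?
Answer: -383/3 ≈ -127.67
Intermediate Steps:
J(p, z) = 2*z/(p + z) (J(p, z) = (2*z)/(p + z) = 2*z/(p + z))
-139 + J(V, 17) = -139 + 2*17/(-14 + 17) = -139 + 2*17/3 = -139 + 2*17*(⅓) = -139 + 34/3 = -383/3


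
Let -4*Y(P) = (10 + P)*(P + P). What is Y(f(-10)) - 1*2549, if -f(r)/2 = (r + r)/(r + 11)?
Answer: -3549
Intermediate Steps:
f(r) = -4*r/(11 + r) (f(r) = -2*(r + r)/(r + 11) = -2*2*r/(11 + r) = -4*r/(11 + r))
Y(P) = -P*(10 + P)/2 (Y(P) = -(10 + P)*(P + P)/4 = -(10 + P)*2*P/4 = -P*(10 + P)/2)
Y(f(-10)) - 1*2549 = -(-4*(-10)/(11 - 10))*(10 - 4*(-10)/(11 - 10))/2 - 1*2549 = -(-4*(-10)/1)*(10 - 4*(-10)/1)/2 - 2549 = -(-4*(-10)*1)*(10 - 4*(-10)*1)/2 - 2549 = -½*40*(10 + 40) - 2549 = -½*40*50 - 2549 = -1000 - 2549 = -3549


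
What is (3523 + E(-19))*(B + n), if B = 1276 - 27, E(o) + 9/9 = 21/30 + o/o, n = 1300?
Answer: 89819113/10 ≈ 8.9819e+6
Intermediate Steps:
E(o) = 7/10 (E(o) = -1 + (21/30 + o/o) = -1 + (21*(1/30) + 1) = -1 + (7/10 + 1) = -1 + 17/10 = 7/10)
B = 1249
(3523 + E(-19))*(B + n) = (3523 + 7/10)*(1249 + 1300) = (35237/10)*2549 = 89819113/10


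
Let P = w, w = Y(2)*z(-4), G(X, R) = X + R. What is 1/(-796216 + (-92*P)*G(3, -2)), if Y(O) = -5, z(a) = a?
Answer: -1/798056 ≈ -1.2530e-6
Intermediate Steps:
G(X, R) = R + X
w = 20 (w = -5*(-4) = 20)
P = 20
1/(-796216 + (-92*P)*G(3, -2)) = 1/(-796216 + (-92*20)*(-2 + 3)) = 1/(-796216 - 1840*1) = 1/(-796216 - 1840) = 1/(-798056) = -1/798056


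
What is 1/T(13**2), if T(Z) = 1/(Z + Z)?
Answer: 338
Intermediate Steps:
T(Z) = 1/(2*Z)
1/T(13**2) = 1/(1/(2*(13**2))) = 1/((1/2)/169) = 1/((1/2)*(1/169)) = 1/(1/338) = 338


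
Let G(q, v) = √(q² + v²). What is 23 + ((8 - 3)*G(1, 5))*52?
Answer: 23 + 260*√26 ≈ 1348.7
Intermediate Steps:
23 + ((8 - 3)*G(1, 5))*52 = 23 + ((8 - 3)*√(1² + 5²))*52 = 23 + (5*√(1 + 25))*52 = 23 + (5*√26)*52 = 23 + 260*√26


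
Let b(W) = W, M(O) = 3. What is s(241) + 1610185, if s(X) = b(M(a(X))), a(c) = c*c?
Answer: 1610188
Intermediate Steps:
a(c) = c²
s(X) = 3
s(241) + 1610185 = 3 + 1610185 = 1610188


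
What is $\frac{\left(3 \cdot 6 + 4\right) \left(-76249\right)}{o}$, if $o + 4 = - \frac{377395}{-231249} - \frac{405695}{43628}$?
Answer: $\frac{16923960420039816}{117707299483} \approx 1.4378 \cdot 10^{5}$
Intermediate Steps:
$o = - \frac{117707299483}{10088931372}$ ($o = -4 - \left(- \frac{377395}{231249} + \frac{405695}{43628}\right) = -4 - \frac{77351573995}{10088931372} = - \frac{117707299483}{10088931372} \approx -11.667$)
$\frac{\left(3 \cdot 6 + 4\right) \left(-76249\right)}{o} = \frac{\left(3 \cdot 6 + 4\right) \left(-76249\right)}{- \frac{117707299483}{10088931372}} = \left(18 + 4\right) \left(-76249\right) \left(- \frac{10088931372}{117707299483}\right) = 22 \left(-76249\right) \left(- \frac{10088931372}{117707299483}\right) = \left(-1677478\right) \left(- \frac{10088931372}{117707299483}\right) = \frac{16923960420039816}{117707299483}$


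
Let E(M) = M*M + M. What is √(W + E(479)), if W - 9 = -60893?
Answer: 2*√42259 ≈ 411.14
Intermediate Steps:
W = -60884 (W = 9 - 60893 = -60884)
E(M) = M + M² (E(M) = M² + M = M + M²)
√(W + E(479)) = √(-60884 + 479*(1 + 479)) = √(-60884 + 479*480) = √(-60884 + 229920) = √169036 = 2*√42259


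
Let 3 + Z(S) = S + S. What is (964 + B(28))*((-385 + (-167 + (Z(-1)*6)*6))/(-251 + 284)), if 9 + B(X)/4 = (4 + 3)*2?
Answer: -240096/11 ≈ -21827.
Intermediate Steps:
Z(S) = -3 + 2*S (Z(S) = -3 + (S + S) = -3 + 2*S)
B(X) = 20 (B(X) = -36 + 4*((4 + 3)*2) = -36 + 4*(7*2) = -36 + 4*14 = -36 + 56 = 20)
(964 + B(28))*((-385 + (-167 + (Z(-1)*6)*6))/(-251 + 284)) = (964 + 20)*((-385 + (-167 + ((-3 + 2*(-1))*6)*6))/(-251 + 284)) = 984*((-385 + (-167 + ((-3 - 2)*6)*6))/33) = 984*((-385 + (-167 - 5*6*6))*(1/33)) = 984*((-385 + (-167 - 30*6))*(1/33)) = 984*((-385 + (-167 - 180))*(1/33)) = 984*((-385 - 347)*(1/33)) = 984*(-732*1/33) = 984*(-244/11) = -240096/11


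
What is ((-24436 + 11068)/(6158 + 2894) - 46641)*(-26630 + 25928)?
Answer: 74097451350/2263 ≈ 3.2743e+7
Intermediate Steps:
((-24436 + 11068)/(6158 + 2894) - 46641)*(-26630 + 25928) = (-13368/9052 - 46641)*(-702) = (-13368*1/9052 - 46641)*(-702) = (-3342/2263 - 46641)*(-702) = -105551925/2263*(-702) = 74097451350/2263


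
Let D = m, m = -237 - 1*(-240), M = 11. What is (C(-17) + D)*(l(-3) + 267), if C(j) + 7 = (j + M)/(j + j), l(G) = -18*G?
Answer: -20865/17 ≈ -1227.4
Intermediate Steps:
m = 3 (m = -237 + 240 = 3)
C(j) = -7 + (11 + j)/(2*j) (C(j) = -7 + (j + 11)/(j + j) = -7 + (11 + j)/((2*j)) = -7 + (11 + j)*(1/(2*j)) = -7 + (11 + j)/(2*j))
D = 3
(C(-17) + D)*(l(-3) + 267) = ((½)*(11 - 13*(-17))/(-17) + 3)*(-18*(-3) + 267) = ((½)*(-1/17)*(11 + 221) + 3)*(54 + 267) = ((½)*(-1/17)*232 + 3)*321 = (-116/17 + 3)*321 = -65/17*321 = -20865/17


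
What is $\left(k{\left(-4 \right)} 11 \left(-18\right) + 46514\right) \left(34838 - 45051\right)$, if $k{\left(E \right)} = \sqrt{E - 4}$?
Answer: $-475047482 + 4044348 i \sqrt{2} \approx -4.7505 \cdot 10^{8} + 5.7196 \cdot 10^{6} i$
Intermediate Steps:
$k{\left(E \right)} = \sqrt{-4 + E}$
$\left(k{\left(-4 \right)} 11 \left(-18\right) + 46514\right) \left(34838 - 45051\right) = \left(\sqrt{-4 - 4} \cdot 11 \left(-18\right) + 46514\right) \left(34838 - 45051\right) = \left(\sqrt{-8} \cdot 11 \left(-18\right) + 46514\right) \left(-10213\right) = \left(2 i \sqrt{2} \cdot 11 \left(-18\right) + 46514\right) \left(-10213\right) = \left(22 i \sqrt{2} \left(-18\right) + 46514\right) \left(-10213\right) = \left(- 396 i \sqrt{2} + 46514\right) \left(-10213\right) = \left(46514 - 396 i \sqrt{2}\right) \left(-10213\right) = -475047482 + 4044348 i \sqrt{2}$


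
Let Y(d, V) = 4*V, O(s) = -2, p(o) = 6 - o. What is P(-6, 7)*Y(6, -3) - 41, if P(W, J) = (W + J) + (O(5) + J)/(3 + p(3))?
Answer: -63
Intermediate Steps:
P(W, J) = -⅓ + W + 7*J/6 (P(W, J) = (W + J) + (-2 + J)/(3 + (6 - 1*3)) = (J + W) + (-2 + J)/(3 + (6 - 3)) = (J + W) + (-2 + J)/(3 + 3) = (J + W) + (-2 + J)/6 = (J + W) + (-2 + J)*(⅙) = (J + W) + (-⅓ + J/6) = -⅓ + W + 7*J/6)
P(-6, 7)*Y(6, -3) - 41 = (-⅓ - 6 + (7/6)*7)*(4*(-3)) - 41 = (-⅓ - 6 + 49/6)*(-12) - 41 = (11/6)*(-12) - 41 = -22 - 41 = -63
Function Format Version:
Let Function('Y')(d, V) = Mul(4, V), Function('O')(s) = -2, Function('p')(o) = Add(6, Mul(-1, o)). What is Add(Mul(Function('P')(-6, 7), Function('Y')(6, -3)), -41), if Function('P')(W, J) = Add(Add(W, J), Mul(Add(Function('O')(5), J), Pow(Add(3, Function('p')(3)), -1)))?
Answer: -63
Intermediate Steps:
Function('P')(W, J) = Add(Rational(-1, 3), W, Mul(Rational(7, 6), J)) (Function('P')(W, J) = Add(Add(W, J), Mul(Add(-2, J), Pow(Add(3, Add(6, Mul(-1, 3))), -1))) = Add(Add(J, W), Mul(Add(-2, J), Pow(Add(3, Add(6, -3)), -1))) = Add(Add(J, W), Mul(Add(-2, J), Pow(Add(3, 3), -1))) = Add(Add(J, W), Mul(Add(-2, J), Pow(6, -1))) = Add(Add(J, W), Mul(Add(-2, J), Rational(1, 6))) = Add(Add(J, W), Add(Rational(-1, 3), Mul(Rational(1, 6), J))) = Add(Rational(-1, 3), W, Mul(Rational(7, 6), J)))
Add(Mul(Function('P')(-6, 7), Function('Y')(6, -3)), -41) = Add(Mul(Add(Rational(-1, 3), -6, Mul(Rational(7, 6), 7)), Mul(4, -3)), -41) = Add(Mul(Add(Rational(-1, 3), -6, Rational(49, 6)), -12), -41) = Add(Mul(Rational(11, 6), -12), -41) = Add(-22, -41) = -63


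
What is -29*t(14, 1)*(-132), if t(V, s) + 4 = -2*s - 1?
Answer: -26796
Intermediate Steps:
t(V, s) = -5 - 2*s (t(V, s) = -4 + (-2*s - 1) = -4 + (-1 - 2*s) = -5 - 2*s)
-29*t(14, 1)*(-132) = -29*(-5 - 2*1)*(-132) = -29*(-5 - 2)*(-132) = -29*(-7)*(-132) = 203*(-132) = -26796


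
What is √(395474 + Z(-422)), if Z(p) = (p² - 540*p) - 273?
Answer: √801165 ≈ 895.08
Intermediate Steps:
Z(p) = -273 + p² - 540*p
√(395474 + Z(-422)) = √(395474 + (-273 + (-422)² - 540*(-422))) = √(395474 + (-273 + 178084 + 227880)) = √(395474 + 405691) = √801165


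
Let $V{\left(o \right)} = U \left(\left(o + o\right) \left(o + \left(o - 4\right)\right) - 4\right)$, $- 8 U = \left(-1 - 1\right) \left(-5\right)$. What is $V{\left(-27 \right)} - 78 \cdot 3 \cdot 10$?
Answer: $-6250$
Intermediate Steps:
$U = - \frac{5}{4}$ ($U = - \frac{\left(-1 - 1\right) \left(-5\right)}{8} = - \frac{\left(-2\right) \left(-5\right)}{8} = \left(- \frac{1}{8}\right) 10 = - \frac{5}{4} \approx -1.25$)
$V{\left(o \right)} = 5 - \frac{5 o \left(-4 + 2 o\right)}{2}$ ($V{\left(o \right)} = - \frac{5 \left(\left(o + o\right) \left(o + \left(o - 4\right)\right) - 4\right)}{4} = - \frac{5 \left(2 o \left(o + \left(-4 + o\right)\right) - 4\right)}{4} = - \frac{5 \left(2 o \left(-4 + 2 o\right) - 4\right)}{4} = - \frac{5 \left(-4 + 2 o \left(-4 + 2 o\right)\right)}{4} = 5 - \frac{5 o \left(-4 + 2 o\right)}{2}$)
$V{\left(-27 \right)} - 78 \cdot 3 \cdot 10 = \left(5 - 5 \left(-27\right)^{2} + 10 \left(-27\right)\right) - 78 \cdot 3 \cdot 10 = \left(5 - 3645 - 270\right) - 78 \cdot 30 = \left(5 - 3645 - 270\right) - 2340 = -3910 - 2340 = -6250$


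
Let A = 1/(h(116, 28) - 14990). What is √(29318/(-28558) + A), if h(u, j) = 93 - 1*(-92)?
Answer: I*√5098060973651170/70466865 ≈ 1.0133*I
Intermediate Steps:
h(u, j) = 185 (h(u, j) = 93 + 92 = 185)
A = -1/14805 (A = 1/(185 - 14990) = 1/(-14805) = -1/14805 ≈ -6.7545e-5)
√(29318/(-28558) + A) = √(29318/(-28558) - 1/14805) = √(29318*(-1/28558) - 1/14805) = √(-14659/14279 - 1/14805) = √(-217040774/211400595) = I*√5098060973651170/70466865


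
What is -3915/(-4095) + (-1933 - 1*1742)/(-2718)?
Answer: 190297/82446 ≈ 2.3081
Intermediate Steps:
-3915/(-4095) + (-1933 - 1*1742)/(-2718) = -3915*(-1/4095) + (-1933 - 1742)*(-1/2718) = 87/91 - 3675*(-1/2718) = 87/91 + 1225/906 = 190297/82446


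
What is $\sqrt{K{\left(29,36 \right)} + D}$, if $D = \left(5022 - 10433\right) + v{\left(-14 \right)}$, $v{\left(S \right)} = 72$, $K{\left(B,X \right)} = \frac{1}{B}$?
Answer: $\frac{i \sqrt{4490070}}{29} \approx 73.068 i$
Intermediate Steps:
$D = -5339$ ($D = \left(5022 - 10433\right) + 72 = -5411 + 72 = -5339$)
$\sqrt{K{\left(29,36 \right)} + D} = \sqrt{\frac{1}{29} - 5339} = \sqrt{- \frac{154830}{29}} = \frac{i \sqrt{4490070}}{29}$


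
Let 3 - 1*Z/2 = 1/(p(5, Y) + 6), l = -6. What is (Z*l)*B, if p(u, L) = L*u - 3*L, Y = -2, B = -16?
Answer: 480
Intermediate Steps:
p(u, L) = -3*L + L*u
Z = 5 (Z = 6 - 2/(-2*(-3 + 5) + 6) = 6 - 2/(-2*2 + 6) = 6 - 2/(-4 + 6) = 6 - 2/2 = 6 - 2*½ = 6 - 1 = 5)
(Z*l)*B = (5*(-6))*(-16) = -30*(-16) = 480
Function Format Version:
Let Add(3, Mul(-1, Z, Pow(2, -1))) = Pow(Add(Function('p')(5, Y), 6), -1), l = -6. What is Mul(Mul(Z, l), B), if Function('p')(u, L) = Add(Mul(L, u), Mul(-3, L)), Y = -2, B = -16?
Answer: 480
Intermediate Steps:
Function('p')(u, L) = Add(Mul(-3, L), Mul(L, u))
Z = 5 (Z = Add(6, Mul(-2, Pow(Add(Mul(-2, Add(-3, 5)), 6), -1))) = Add(6, Mul(-2, Pow(Add(Mul(-2, 2), 6), -1))) = Add(6, Mul(-2, Pow(Add(-4, 6), -1))) = Add(6, Mul(-2, Pow(2, -1))) = Add(6, Mul(-2, Rational(1, 2))) = Add(6, -1) = 5)
Mul(Mul(Z, l), B) = Mul(Mul(5, -6), -16) = Mul(-30, -16) = 480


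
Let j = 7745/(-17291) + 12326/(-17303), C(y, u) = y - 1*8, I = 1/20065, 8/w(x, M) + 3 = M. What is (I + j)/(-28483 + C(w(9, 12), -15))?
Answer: 62685692756028/1539278966779391695 ≈ 4.0724e-5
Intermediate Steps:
w(x, M) = 8/(-3 + M)
I = 1/20065 ≈ 4.9838e-5
C(y, u) = -8 + y (C(y, u) = y - 8 = -8 + y)
j = -347140601/299186173 (j = 7745*(-1/17291) + 12326*(-1/17303) = -7745/17291 - 12326/17303 = -347140601/299186173 ≈ -1.1603)
(I + j)/(-28483 + C(w(9, 12), -15)) = (1/20065 - 347140601/299186173)/(-28483 + (-8 + 8/(-3 + 12))) = -6965076972892/(6003170561245*(-28483 + (-8 + 8/9))) = -6965076972892/(6003170561245*(-28483 - 64/9)) = -6965076972892/(6003170561245*(-256411/9)) = -6965076972892/6003170561245*(-9/256411) = 62685692756028/1539278966779391695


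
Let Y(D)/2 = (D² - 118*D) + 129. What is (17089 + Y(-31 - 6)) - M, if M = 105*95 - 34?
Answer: 18876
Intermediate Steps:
Y(D) = 258 - 236*D + 2*D² (Y(D) = 2*((D² - 118*D) + 129) = 2*(129 + D² - 118*D) = 258 - 236*D + 2*D²)
M = 9941 (M = 9975 - 34 = 9941)
(17089 + Y(-31 - 6)) - M = (17089 + (258 - 236*(-31 - 6) + 2*(-31 - 6)²)) - 1*9941 = (17089 + (258 - 236*(-37) + 2*(-37)²)) - 9941 = (17089 + (258 + 8732 + 2*1369)) - 9941 = (17089 + (258 + 8732 + 2738)) - 9941 = (17089 + 11728) - 9941 = 28817 - 9941 = 18876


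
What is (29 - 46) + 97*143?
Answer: 13854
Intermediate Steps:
(29 - 46) + 97*143 = -17 + 13871 = 13854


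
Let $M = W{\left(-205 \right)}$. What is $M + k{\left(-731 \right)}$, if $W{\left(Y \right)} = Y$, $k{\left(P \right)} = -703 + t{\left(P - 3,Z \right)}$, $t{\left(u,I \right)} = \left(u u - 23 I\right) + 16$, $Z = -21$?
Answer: $538347$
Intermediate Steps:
$t{\left(u,I \right)} = 16 + u^{2} - 23 I$ ($t{\left(u,I \right)} = \left(u^{2} - 23 I\right) + 16 = 16 + u^{2} - 23 I$)
$k{\left(P \right)} = -204 + \left(-3 + P\right)^{2}$ ($k{\left(P \right)} = -703 + \left(16 + \left(P - 3\right)^{2} - -483\right) = -703 + \left(16 + \left(P - 3\right)^{2} + 483\right) = -703 + \left(16 + \left(-3 + P\right)^{2} + 483\right) = -703 + \left(499 + \left(-3 + P\right)^{2}\right) = -204 + \left(-3 + P\right)^{2}$)
$M = -205$
$M + k{\left(-731 \right)} = -205 - \left(204 - \left(-3 - 731\right)^{2}\right) = -205 - \left(204 - \left(-734\right)^{2}\right) = -205 + \left(-204 + 538756\right) = -205 + 538552 = 538347$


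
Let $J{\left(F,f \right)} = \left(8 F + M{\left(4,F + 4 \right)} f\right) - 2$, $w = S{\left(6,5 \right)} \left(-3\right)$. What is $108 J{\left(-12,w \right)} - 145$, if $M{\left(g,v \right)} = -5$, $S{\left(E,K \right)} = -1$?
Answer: $-12349$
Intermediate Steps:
$w = 3$ ($w = \left(-1\right) \left(-3\right) = 3$)
$J{\left(F,f \right)} = -2 - 5 f + 8 F$ ($J{\left(F,f \right)} = \left(8 F - 5 f\right) - 2 = \left(- 5 f + 8 F\right) - 2 = -2 - 5 f + 8 F$)
$108 J{\left(-12,w \right)} - 145 = 108 \left(-2 - 15 + 8 \left(-12\right)\right) - 145 = 108 \left(-2 - 15 - 96\right) - 145 = 108 \left(-113\right) - 145 = -12204 - 145 = -12349$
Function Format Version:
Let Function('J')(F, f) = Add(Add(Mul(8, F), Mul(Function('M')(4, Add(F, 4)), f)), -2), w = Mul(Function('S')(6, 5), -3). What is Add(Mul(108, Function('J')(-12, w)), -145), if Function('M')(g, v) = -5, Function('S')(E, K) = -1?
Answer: -12349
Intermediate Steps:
w = 3 (w = Mul(-1, -3) = 3)
Function('J')(F, f) = Add(-2, Mul(-5, f), Mul(8, F)) (Function('J')(F, f) = Add(Add(Mul(8, F), Mul(-5, f)), -2) = Add(Add(Mul(-5, f), Mul(8, F)), -2) = Add(-2, Mul(-5, f), Mul(8, F)))
Add(Mul(108, Function('J')(-12, w)), -145) = Add(Mul(108, Add(-2, Mul(-5, 3), Mul(8, -12))), -145) = Add(Mul(108, Add(-2, -15, -96)), -145) = Add(Mul(108, -113), -145) = Add(-12204, -145) = -12349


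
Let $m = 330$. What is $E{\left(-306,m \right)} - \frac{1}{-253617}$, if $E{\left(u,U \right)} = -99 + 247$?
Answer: $\frac{37535317}{253617} \approx 148.0$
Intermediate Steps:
$E{\left(u,U \right)} = 148$
$E{\left(-306,m \right)} - \frac{1}{-253617} = 148 - \frac{1}{-253617} = 148 - - \frac{1}{253617} = 148 + \frac{1}{253617} = \frac{37535317}{253617}$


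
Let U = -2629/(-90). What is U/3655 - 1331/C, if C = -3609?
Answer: 49702279/131908950 ≈ 0.37679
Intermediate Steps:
U = 2629/90 (U = -2629*(-1/90) = 2629/90 ≈ 29.211)
U/3655 - 1331/C = (2629/90)/3655 - 1331/(-3609) = (2629/90)*(1/3655) - 1331*(-1/3609) = 2629/328950 + 1331/3609 = 49702279/131908950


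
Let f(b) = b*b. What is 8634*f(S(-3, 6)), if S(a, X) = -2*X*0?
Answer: 0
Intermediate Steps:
S(a, X) = 0
f(b) = b²
8634*f(S(-3, 6)) = 8634*0² = 8634*0 = 0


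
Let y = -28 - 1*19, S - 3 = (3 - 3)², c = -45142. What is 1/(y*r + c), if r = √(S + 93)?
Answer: -22571/1018794050 + 47*√6/509397025 ≈ -2.1929e-5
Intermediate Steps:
S = 3 (S = 3 + (3 - 3)² = 3 + 0² = 3 + 0 = 3)
r = 4*√6 (r = √(3 + 93) = √96 = 4*√6 ≈ 9.7980)
y = -47 (y = -28 - 19 = -47)
1/(y*r + c) = 1/(-188*√6 - 45142) = 1/(-45142 - 188*√6)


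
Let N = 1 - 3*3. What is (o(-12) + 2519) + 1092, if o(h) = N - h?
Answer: 3615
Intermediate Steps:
N = -8 (N = 1 - 9 = -8)
o(h) = -8 - h
(o(-12) + 2519) + 1092 = ((-8 - 1*(-12)) + 2519) + 1092 = ((-8 + 12) + 2519) + 1092 = (4 + 2519) + 1092 = 2523 + 1092 = 3615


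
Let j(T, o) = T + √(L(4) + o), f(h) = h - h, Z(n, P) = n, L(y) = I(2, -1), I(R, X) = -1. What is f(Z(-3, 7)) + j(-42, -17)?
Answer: -42 + 3*I*√2 ≈ -42.0 + 4.2426*I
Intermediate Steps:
L(y) = -1
f(h) = 0
j(T, o) = T + √(-1 + o)
f(Z(-3, 7)) + j(-42, -17) = 0 + (-42 + √(-1 - 17)) = 0 + (-42 + √(-18)) = 0 + (-42 + 3*I*√2) = -42 + 3*I*√2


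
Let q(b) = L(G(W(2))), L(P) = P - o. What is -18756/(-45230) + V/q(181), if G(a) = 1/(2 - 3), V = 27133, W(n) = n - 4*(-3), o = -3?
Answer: 613631551/45230 ≈ 13567.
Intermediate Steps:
W(n) = 12 + n (W(n) = n + 12 = 12 + n)
G(a) = -1 (G(a) = 1/(-1) = -1)
L(P) = 3 + P (L(P) = P - 1*(-3) = P + 3 = 3 + P)
q(b) = 2 (q(b) = 3 - 1 = 2)
-18756/(-45230) + V/q(181) = -18756/(-45230) + 27133/2 = -18756*(-1/45230) + 27133*(1/2) = 9378/22615 + 27133/2 = 613631551/45230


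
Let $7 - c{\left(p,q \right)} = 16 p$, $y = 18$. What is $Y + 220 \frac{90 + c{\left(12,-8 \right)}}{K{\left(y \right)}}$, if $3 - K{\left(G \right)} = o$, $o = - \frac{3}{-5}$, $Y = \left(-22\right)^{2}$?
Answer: $- \frac{24673}{3} \approx -8224.3$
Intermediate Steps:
$c{\left(p,q \right)} = 7 - 16 p$
$Y = 484$
$o = \frac{3}{5}$ ($o = \left(-3\right) \left(- \frac{1}{5}\right) = \frac{3}{5} \approx 0.6$)
$K{\left(G \right)} = \frac{12}{5}$ ($K{\left(G \right)} = 3 - \frac{3}{5} = \frac{12}{5}$)
$Y + 220 \frac{90 + c{\left(12,-8 \right)}}{K{\left(y \right)}} = 484 + 220 \frac{90 + \left(7 - 192\right)}{\frac{12}{5}} = 484 + 220 \left(90 + \left(7 - 192\right)\right) \frac{5}{12} = 484 + 220 \left(90 - 185\right) \frac{5}{12} = 484 + 220 \left(\left(-95\right) \frac{5}{12}\right) = 484 + 220 \left(- \frac{475}{12}\right) = 484 - \frac{26125}{3} = - \frac{24673}{3}$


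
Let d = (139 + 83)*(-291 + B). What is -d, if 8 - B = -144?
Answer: 30858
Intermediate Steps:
B = 152 (B = 8 - 1*(-144) = 8 + 144 = 152)
d = -30858 (d = (139 + 83)*(-291 + 152) = 222*(-139) = -30858)
-d = -1*(-30858) = 30858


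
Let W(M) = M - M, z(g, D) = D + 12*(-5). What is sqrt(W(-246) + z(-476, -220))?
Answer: 2*I*sqrt(70) ≈ 16.733*I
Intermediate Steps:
z(g, D) = -60 + D (z(g, D) = D - 60 = -60 + D)
W(M) = 0
sqrt(W(-246) + z(-476, -220)) = sqrt(0 + (-60 - 220)) = sqrt(0 - 280) = sqrt(-280) = 2*I*sqrt(70)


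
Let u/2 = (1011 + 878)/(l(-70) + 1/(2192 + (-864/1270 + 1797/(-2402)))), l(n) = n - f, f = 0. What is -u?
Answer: 6311551510009/116941695200 ≈ 53.972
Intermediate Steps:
l(n) = n (l(n) = n - 1*0 = n + 0 = n)
u = -6311551510009/116941695200 (u = 2*((1011 + 878)/(-70 + 1/(2192 + (-864/1270 + 1797/(-2402))))) = 2*(1889/(-70 + 1/(2192 + (-864*1/1270 + 1797*(-1/2402))))) = 2*(1889/(-70 + 1/(2192 + (-432/635 - 1797/2402)))) = 2*(1889/(-70 + 1/(2192 - 2178759/1525270))) = 2*(1889/(-70 + 1/(3341213081/1525270))) = 2*(1889/(-70 + 1525270/3341213081)) = 2*(1889/(-233883390400/3341213081)) = 2*(1889*(-3341213081/233883390400)) = 2*(-6311551510009/233883390400) = -6311551510009/116941695200 ≈ -53.972)
-u = -1*(-6311551510009/116941695200) = 6311551510009/116941695200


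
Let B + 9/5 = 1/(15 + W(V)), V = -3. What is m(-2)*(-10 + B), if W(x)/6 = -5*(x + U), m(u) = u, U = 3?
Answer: 352/15 ≈ 23.467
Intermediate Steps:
W(x) = -90 - 30*x (W(x) = 6*(-5*(x + 3)) = 6*(-5*(3 + x)) = 6*(-15 - 5*x) = -90 - 30*x)
B = -26/15 (B = -9/5 + 1/(15 + (-90 - 30*(-3))) = -9/5 + 1/(15 + (-90 + 90)) = -9/5 + 1/(15 + 0) = -9/5 + 1/15 = -26/15 ≈ -1.7333)
m(-2)*(-10 + B) = -2*(-10 - 26/15) = -2*(-176/15) = 352/15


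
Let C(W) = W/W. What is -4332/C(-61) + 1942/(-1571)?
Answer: -6807514/1571 ≈ -4333.2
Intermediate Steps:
C(W) = 1
-4332/C(-61) + 1942/(-1571) = -4332/1 + 1942/(-1571) = -4332*1 + 1942*(-1/1571) = -4332 - 1942/1571 = -6807514/1571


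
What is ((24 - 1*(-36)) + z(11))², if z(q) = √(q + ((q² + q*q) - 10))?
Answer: 3843 + 1080*√3 ≈ 5713.6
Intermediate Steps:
z(q) = √(-10 + q + 2*q²) (z(q) = √(q + ((q² + q²) - 10)) = √(q + (2*q² - 10)) = √(q + (-10 + 2*q²)) = √(-10 + q + 2*q²))
((24 - 1*(-36)) + z(11))² = ((24 - 1*(-36)) + √(-10 + 11 + 2*11²))² = ((24 + 36) + √(-10 + 11 + 2*121))² = (60 + √(-10 + 11 + 242))² = (60 + √243)² = (60 + 9*√3)²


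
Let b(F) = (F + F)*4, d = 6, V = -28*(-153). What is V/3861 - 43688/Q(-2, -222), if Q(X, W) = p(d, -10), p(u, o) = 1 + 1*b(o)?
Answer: 18779756/33891 ≈ 554.12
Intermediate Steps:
V = 4284
b(F) = 8*F (b(F) = (2*F)*4 = 8*F)
p(u, o) = 1 + 8*o (p(u, o) = 1 + 1*(8*o) = 1 + 8*o)
Q(X, W) = -79 (Q(X, W) = 1 + 8*(-10) = 1 - 80 = -79)
V/3861 - 43688/Q(-2, -222) = 4284/3861 - 43688/(-79) = 4284*(1/3861) - 43688*(-1/79) = 476/429 + 43688/79 = 18779756/33891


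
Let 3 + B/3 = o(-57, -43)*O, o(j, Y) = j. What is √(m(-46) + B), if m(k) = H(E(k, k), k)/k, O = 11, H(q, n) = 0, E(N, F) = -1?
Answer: 3*I*√210 ≈ 43.474*I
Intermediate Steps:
m(k) = 0 (m(k) = 0/k = 0)
B = -1890 (B = -9 + 3*(-57*11) = -9 + 3*(-627) = -9 - 1881 = -1890)
√(m(-46) + B) = √(0 - 1890) = √(-1890) = 3*I*√210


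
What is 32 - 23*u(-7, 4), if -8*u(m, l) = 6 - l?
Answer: 151/4 ≈ 37.750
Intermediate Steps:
u(m, l) = -3/4 + l/8 (u(m, l) = -(6 - l)/8 = -3/4 + l/8)
32 - 23*u(-7, 4) = 32 - 23*(-3/4 + (1/8)*4) = 32 - 23*(-3/4 + 1/2) = 32 - 23*(-1/4) = 32 + 23/4 = 151/4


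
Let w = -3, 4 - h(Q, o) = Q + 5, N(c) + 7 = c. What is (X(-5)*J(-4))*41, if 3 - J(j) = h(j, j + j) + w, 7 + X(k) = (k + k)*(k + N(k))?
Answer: 20049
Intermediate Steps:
N(c) = -7 + c
h(Q, o) = -1 - Q (h(Q, o) = 4 - (Q + 5) = 4 - (5 + Q) = 4 + (-5 - Q) = -1 - Q)
X(k) = -7 + 2*k*(-7 + 2*k) (X(k) = -7 + (k + k)*(k + (-7 + k)) = -7 + (2*k)*(-7 + 2*k) = -7 + 2*k*(-7 + 2*k))
J(j) = 7 + j (J(j) = 3 - ((-1 - j) - 3) = 3 - (-4 - j) = 3 + (4 + j) = 7 + j)
(X(-5)*J(-4))*41 = ((-7 - 14*(-5) + 4*(-5)**2)*(7 - 4))*41 = ((-7 + 70 + 4*25)*3)*41 = ((-7 + 70 + 100)*3)*41 = (163*3)*41 = 489*41 = 20049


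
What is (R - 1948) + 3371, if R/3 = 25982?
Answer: 79369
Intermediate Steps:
R = 77946 (R = 3*25982 = 77946)
(R - 1948) + 3371 = (77946 - 1948) + 3371 = 75998 + 3371 = 79369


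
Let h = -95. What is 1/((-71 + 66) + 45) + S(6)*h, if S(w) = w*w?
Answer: -136799/40 ≈ -3420.0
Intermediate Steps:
S(w) = w²
1/((-71 + 66) + 45) + S(6)*h = 1/((-71 + 66) + 45) + 6²*(-95) = 1/(-5 + 45) + 36*(-95) = 1/40 - 3420 = -136799/40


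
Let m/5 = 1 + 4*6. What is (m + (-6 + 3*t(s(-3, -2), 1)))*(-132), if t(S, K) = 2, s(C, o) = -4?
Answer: -16500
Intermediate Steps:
m = 125 (m = 5*(1 + 4*6) = 5*(1 + 24) = 5*25 = 125)
(m + (-6 + 3*t(s(-3, -2), 1)))*(-132) = (125 + (-6 + 3*2))*(-132) = (125 + (-6 + 6))*(-132) = (125 + 0)*(-132) = 125*(-132) = -16500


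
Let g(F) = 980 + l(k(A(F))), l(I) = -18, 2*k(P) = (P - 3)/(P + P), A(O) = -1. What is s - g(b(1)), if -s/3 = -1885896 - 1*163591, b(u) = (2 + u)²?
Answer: 6147499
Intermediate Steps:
k(P) = (-3 + P)/(4*P) (k(P) = ((P - 3)/(P + P))/2 = ((-3 + P)/((2*P)))/2 = ((-3 + P)*(1/(2*P)))/2 = ((-3 + P)/(2*P))/2 = (-3 + P)/(4*P))
g(F) = 962 (g(F) = 980 - 18 = 962)
s = 6148461 (s = -3*(-1885896 - 1*163591) = -3*(-1885896 - 163591) = -3*(-2049487) = 6148461)
s - g(b(1)) = 6148461 - 1*962 = 6148461 - 962 = 6147499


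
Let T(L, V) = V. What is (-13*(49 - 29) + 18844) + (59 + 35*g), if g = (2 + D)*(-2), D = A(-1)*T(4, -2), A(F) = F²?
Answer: 18643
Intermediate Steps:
D = -2 (D = (-1)²*(-2) = 1*(-2) = -2)
g = 0 (g = (2 - 2)*(-2) = 0*(-2) = 0)
(-13*(49 - 29) + 18844) + (59 + 35*g) = (-13*(49 - 29) + 18844) + (59 + 35*0) = (-13*20 + 18844) + (59 + 0) = (-260 + 18844) + 59 = 18584 + 59 = 18643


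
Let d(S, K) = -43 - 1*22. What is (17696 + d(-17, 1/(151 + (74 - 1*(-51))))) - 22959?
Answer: -5328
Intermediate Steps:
d(S, K) = -65 (d(S, K) = -43 - 22 = -65)
(17696 + d(-17, 1/(151 + (74 - 1*(-51))))) - 22959 = (17696 - 65) - 22959 = 17631 - 22959 = -5328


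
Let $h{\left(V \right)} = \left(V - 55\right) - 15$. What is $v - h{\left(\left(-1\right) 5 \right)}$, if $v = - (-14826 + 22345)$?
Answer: $-7444$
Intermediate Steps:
$h{\left(V \right)} = -70 + V$ ($h{\left(V \right)} = \left(-55 + V\right) - 15 = -70 + V$)
$v = -7519$ ($v = \left(-1\right) 7519 = -7519$)
$v - h{\left(\left(-1\right) 5 \right)} = -7519 - \left(-70 - 5\right) = -7519 - -75 = -7519 + 75 = -7444$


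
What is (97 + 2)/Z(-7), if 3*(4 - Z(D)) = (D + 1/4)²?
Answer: -1584/179 ≈ -8.8492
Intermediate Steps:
Z(D) = 4 - (¼ + D)²/3 (Z(D) = 4 - (D + 1/4)²/3 = 4 - (D + 1*(¼))²/3 = 4 - (D + ¼)²/3 = 4 - (¼ + D)²/3)
(97 + 2)/Z(-7) = (97 + 2)/(4 - (1 + 4*(-7))²/48) = 99/(4 - (1 - 28)²/48) = 99/(4 - 1/48*(-27)²) = 99/(4 - 1/48*729) = 99/(4 - 243/16) = 99/(-179/16) = 99*(-16/179) = -1584/179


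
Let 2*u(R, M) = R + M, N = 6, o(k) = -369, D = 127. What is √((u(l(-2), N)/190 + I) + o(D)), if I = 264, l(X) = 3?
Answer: I*√3789645/190 ≈ 10.246*I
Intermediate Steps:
u(R, M) = M/2 + R/2 (u(R, M) = (R + M)/2 = (M + R)/2 = M/2 + R/2)
√((u(l(-2), N)/190 + I) + o(D)) = √((((½)*6 + (½)*3)/190 + 264) - 369) = √(((3 + 3/2)/190 + 264) - 369) = √(((1/190)*(9/2) + 264) - 369) = √((9/380 + 264) - 369) = √(100329/380 - 369) = √(-39891/380) = I*√3789645/190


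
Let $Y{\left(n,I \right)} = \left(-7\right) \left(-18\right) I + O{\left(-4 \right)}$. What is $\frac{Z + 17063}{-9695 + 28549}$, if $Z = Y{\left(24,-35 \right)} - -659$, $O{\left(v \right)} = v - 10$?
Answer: $\frac{6649}{9427} \approx 0.70531$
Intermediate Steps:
$O{\left(v \right)} = -10 + v$
$Y{\left(n,I \right)} = -14 + 126 I$ ($Y{\left(n,I \right)} = \left(-7\right) \left(-18\right) I - 14 = 126 I - 14 = -14 + 126 I$)
$Z = -3765$ ($Z = \left(-14 + 126 \left(-35\right)\right) - -659 = \left(-14 - 4410\right) + 659 = -4424 + 659 = -3765$)
$\frac{Z + 17063}{-9695 + 28549} = \frac{-3765 + 17063}{-9695 + 28549} = \frac{13298}{18854} = 13298 \cdot \frac{1}{18854} = \frac{6649}{9427}$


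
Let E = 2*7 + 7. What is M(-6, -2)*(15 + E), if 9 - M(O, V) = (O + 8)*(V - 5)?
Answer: 828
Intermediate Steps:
M(O, V) = 9 - (-5 + V)*(8 + O) (M(O, V) = 9 - (O + 8)*(V - 5) = 9 - (8 + O)*(-5 + V) = 9 - (-5 + V)*(8 + O))
E = 21 (E = 14 + 7 = 21)
M(-6, -2)*(15 + E) = (49 - 8*(-2) + 5*(-6) - 1*(-6)*(-2))*(15 + 21) = (49 + 16 - 30 - 12)*36 = 23*36 = 828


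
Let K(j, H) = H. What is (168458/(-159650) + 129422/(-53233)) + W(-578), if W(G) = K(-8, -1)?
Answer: -19064197732/4249324225 ≈ -4.4864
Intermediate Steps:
W(G) = -1
(168458/(-159650) + 129422/(-53233)) + W(-578) = (168458/(-159650) + 129422/(-53233)) - 1 = (168458*(-1/159650) + 129422*(-1/53233)) - 1 = (-84229/79825 - 129422/53233) - 1 = -14814873507/4249324225 - 1 = -19064197732/4249324225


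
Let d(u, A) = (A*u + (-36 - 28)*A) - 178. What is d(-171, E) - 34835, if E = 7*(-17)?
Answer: -7048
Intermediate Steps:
E = -119
d(u, A) = -178 - 64*A + A*u (d(u, A) = (A*u - 64*A) - 178 = (-64*A + A*u) - 178 = -178 - 64*A + A*u)
d(-171, E) - 34835 = (-178 - 64*(-119) - 119*(-171)) - 34835 = (-178 + 7616 + 20349) - 34835 = 27787 - 34835 = -7048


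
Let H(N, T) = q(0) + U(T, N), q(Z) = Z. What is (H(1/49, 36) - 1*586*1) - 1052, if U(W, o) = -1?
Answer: -1639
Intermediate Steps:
H(N, T) = -1 (H(N, T) = 0 - 1 = -1)
(H(1/49, 36) - 1*586*1) - 1052 = (-1 - 1*586*1) - 1052 = (-1 - 586*1) - 1052 = (-1 - 586) - 1052 = -587 - 1052 = -1639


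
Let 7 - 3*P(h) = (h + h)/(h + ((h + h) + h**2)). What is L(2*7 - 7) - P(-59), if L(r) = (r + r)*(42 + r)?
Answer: 57427/84 ≈ 683.65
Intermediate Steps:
L(r) = 2*r*(42 + r) (L(r) = (2*r)*(42 + r) = 2*r*(42 + r))
P(h) = 7/3 - 2*h/(3*(h**2 + 3*h)) (P(h) = 7/3 - (h + h)/(3*(h + ((h + h) + h**2))) = 7/3 - 2*h/(3*(h + (2*h + h**2))) = 7/3 - 2*h/(3*(h + (h**2 + 2*h))) = 7/3 - 2*h/(3*(h**2 + 3*h)))
L(2*7 - 7) - P(-59) = 2*(2*7 - 7)*(42 + (2*7 - 7)) - (19 + 7*(-59))/(3*(3 - 59)) = 2*(14 - 7)*(42 + (14 - 7)) - (19 - 413)/(3*(-56)) = 2*7*(42 + 7) - (-1)*(-394)/(3*56) = 2*7*49 - 1*197/84 = 686 - 197/84 = 57427/84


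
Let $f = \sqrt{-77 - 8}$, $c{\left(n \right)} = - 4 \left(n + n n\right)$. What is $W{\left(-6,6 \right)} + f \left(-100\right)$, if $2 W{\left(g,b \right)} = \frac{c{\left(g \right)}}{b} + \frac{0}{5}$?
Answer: $-10 - 100 i \sqrt{85} \approx -10.0 - 921.95 i$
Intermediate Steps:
$c{\left(n \right)} = - 4 n - 4 n^{2}$ ($c{\left(n \right)} = - 4 \left(n + n^{2}\right) = - 4 n - 4 n^{2}$)
$f = i \sqrt{85}$ ($f = \sqrt{-85} = i \sqrt{85} \approx 9.2195 i$)
$W{\left(g,b \right)} = - \frac{2 g \left(1 + g\right)}{b}$ ($W{\left(g,b \right)} = \frac{\frac{\left(-4\right) g \left(1 + g\right)}{b} + \frac{0}{5}}{2} = \frac{- \frac{4 g \left(1 + g\right)}{b} + 0 \cdot \frac{1}{5}}{2} = \frac{- \frac{4 g \left(1 + g\right)}{b} + 0}{2} = \frac{\left(-4\right) g \frac{1}{b} \left(1 + g\right)}{2} = - \frac{2 g \left(1 + g\right)}{b}$)
$W{\left(-6,6 \right)} + f \left(-100\right) = \left(-2\right) \left(-6\right) \frac{1}{6} \left(1 - 6\right) + i \sqrt{85} \left(-100\right) = \left(-2\right) \left(-6\right) \frac{1}{6} \left(-5\right) - 100 i \sqrt{85} = -10 - 100 i \sqrt{85}$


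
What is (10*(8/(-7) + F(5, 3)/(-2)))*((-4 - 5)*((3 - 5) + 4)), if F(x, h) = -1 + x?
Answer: 3960/7 ≈ 565.71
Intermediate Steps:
(10*(8/(-7) + F(5, 3)/(-2)))*((-4 - 5)*((3 - 5) + 4)) = (10*(8/(-7) + (-1 + 5)/(-2)))*((-4 - 5)*((3 - 5) + 4)) = (10*(8*(-⅐) + 4*(-½)))*(-9*(-2 + 4)) = (10*(-8/7 - 2))*(-9*2) = (10*(-22/7))*(-18) = -220/7*(-18) = 3960/7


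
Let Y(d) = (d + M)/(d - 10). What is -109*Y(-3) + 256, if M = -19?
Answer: 930/13 ≈ 71.538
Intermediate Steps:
Y(d) = (-19 + d)/(-10 + d) (Y(d) = (d - 19)/(d - 10) = (-19 + d)/(-10 + d))
-109*Y(-3) + 256 = -109*(-19 - 3)/(-10 - 3) + 256 = -109*(-22)/(-13) + 256 = -(-109)*(-22)/13 + 256 = -109*22/13 + 256 = -2398/13 + 256 = 930/13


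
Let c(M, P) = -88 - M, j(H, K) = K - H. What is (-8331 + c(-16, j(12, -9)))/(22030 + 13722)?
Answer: -8403/35752 ≈ -0.23504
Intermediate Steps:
(-8331 + c(-16, j(12, -9)))/(22030 + 13722) = (-8331 + (-88 - 1*(-16)))/(22030 + 13722) = (-8331 + (-88 + 16))/35752 = (-8331 - 72)*(1/35752) = -8403*1/35752 = -8403/35752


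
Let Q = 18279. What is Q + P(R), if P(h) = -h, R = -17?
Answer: 18296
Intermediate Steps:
Q + P(R) = 18279 - 1*(-17) = 18279 + 17 = 18296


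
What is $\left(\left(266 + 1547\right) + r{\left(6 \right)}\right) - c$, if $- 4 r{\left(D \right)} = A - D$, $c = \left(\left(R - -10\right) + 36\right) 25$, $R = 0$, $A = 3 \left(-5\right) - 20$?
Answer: $\frac{2693}{4} \approx 673.25$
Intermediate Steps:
$A = -35$ ($A = -15 - 20 = -35$)
$c = 1150$ ($c = \left(\left(0 - -10\right) + 36\right) 25 = \left(\left(0 + 10\right) + 36\right) 25 = \left(10 + 36\right) 25 = 46 \cdot 25 = 1150$)
$r{\left(D \right)} = \frac{35}{4} + \frac{D}{4}$ ($r{\left(D \right)} = - \frac{-35 - D}{4} = \frac{35}{4} + \frac{D}{4}$)
$\left(\left(266 + 1547\right) + r{\left(6 \right)}\right) - c = \left(\left(266 + 1547\right) + \left(\frac{35}{4} + \frac{1}{4} \cdot 6\right)\right) - 1150 = \left(1813 + \left(\frac{35}{4} + \frac{3}{2}\right)\right) - 1150 = \left(1813 + \frac{41}{4}\right) - 1150 = \frac{7293}{4} - 1150 = \frac{2693}{4}$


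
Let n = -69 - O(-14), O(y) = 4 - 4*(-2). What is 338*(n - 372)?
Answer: -153114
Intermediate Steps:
O(y) = 12 (O(y) = 4 + 8 = 12)
n = -81 (n = -69 - 1*12 = -69 - 12 = -81)
338*(n - 372) = 338*(-81 - 372) = 338*(-453) = -153114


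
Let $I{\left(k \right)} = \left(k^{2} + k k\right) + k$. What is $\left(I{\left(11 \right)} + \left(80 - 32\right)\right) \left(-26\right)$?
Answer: $-7826$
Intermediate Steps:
$I{\left(k \right)} = k + 2 k^{2}$ ($I{\left(k \right)} = \left(k^{2} + k^{2}\right) + k = 2 k^{2} + k = k + 2 k^{2}$)
$\left(I{\left(11 \right)} + \left(80 - 32\right)\right) \left(-26\right) = \left(11 \left(1 + 2 \cdot 11\right) + \left(80 - 32\right)\right) \left(-26\right) = \left(11 \left(1 + 22\right) + 48\right) \left(-26\right) = \left(11 \cdot 23 + 48\right) \left(-26\right) = \left(253 + 48\right) \left(-26\right) = 301 \left(-26\right) = -7826$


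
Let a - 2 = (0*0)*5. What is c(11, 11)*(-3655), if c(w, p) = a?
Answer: -7310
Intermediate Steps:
a = 2 (a = 2 + (0*0)*5 = 2 + 0*5 = 2 + 0 = 2)
c(w, p) = 2
c(11, 11)*(-3655) = 2*(-3655) = -7310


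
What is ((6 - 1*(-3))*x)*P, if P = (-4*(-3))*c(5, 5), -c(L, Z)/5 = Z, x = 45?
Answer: -121500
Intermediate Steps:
c(L, Z) = -5*Z
P = -300 (P = (-4*(-3))*(-5*5) = 12*(-25) = -300)
((6 - 1*(-3))*x)*P = ((6 - 1*(-3))*45)*(-300) = ((6 + 3)*45)*(-300) = (9*45)*(-300) = 405*(-300) = -121500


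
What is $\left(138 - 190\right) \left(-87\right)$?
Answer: $4524$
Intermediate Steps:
$\left(138 - 190\right) \left(-87\right) = \left(-52\right) \left(-87\right) = 4524$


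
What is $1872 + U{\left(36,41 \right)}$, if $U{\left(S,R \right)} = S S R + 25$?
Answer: $55033$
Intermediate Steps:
$U{\left(S,R \right)} = 25 + R S^{2}$ ($U{\left(S,R \right)} = S^{2} R + 25 = R S^{2} + 25 = 25 + R S^{2}$)
$1872 + U{\left(36,41 \right)} = 1872 + \left(25 + 41 \cdot 36^{2}\right) = 1872 + \left(25 + 41 \cdot 1296\right) = 1872 + \left(25 + 53136\right) = 1872 + 53161 = 55033$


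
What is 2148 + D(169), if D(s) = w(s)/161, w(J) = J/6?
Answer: 2075137/966 ≈ 2148.2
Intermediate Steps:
w(J) = J/6 (w(J) = J*(⅙) = J/6)
D(s) = s/966 (D(s) = (s/6)/161 = (s/6)*(1/161) = s/966)
2148 + D(169) = 2148 + (1/966)*169 = 2148 + 169/966 = 2075137/966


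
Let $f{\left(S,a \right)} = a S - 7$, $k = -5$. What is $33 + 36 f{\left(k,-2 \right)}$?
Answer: $141$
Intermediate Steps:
$f{\left(S,a \right)} = -7 + S a$ ($f{\left(S,a \right)} = S a - 7 = -7 + S a$)
$33 + 36 f{\left(k,-2 \right)} = 33 + 36 \left(-7 - -10\right) = 33 + 36 \left(-7 + 10\right) = 33 + 36 \cdot 3 = 33 + 108 = 141$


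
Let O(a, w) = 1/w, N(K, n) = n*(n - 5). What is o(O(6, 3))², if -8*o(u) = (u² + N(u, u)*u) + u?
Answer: 1/11664 ≈ 8.5734e-5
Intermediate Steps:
N(K, n) = n*(-5 + n)
o(u) = -u/8 - u²/8 - u²*(-5 + u)/8 (o(u) = -((u² + (u*(-5 + u))*u) + u)/8 = -((u² + u²*(-5 + u)) + u)/8 = -(u + u² + u²*(-5 + u))/8 = -u/8 - u²/8 - u²*(-5 + u)/8)
o(O(6, 3))² = ((⅛)*(-1 - (1/3)² + 4/3)/3)² = ((⅛)*(⅓)*(-1 - (⅓)² + 4*(⅓)))² = ((⅛)*(⅓)*(-1 - 1*⅑ + 4/3))² = ((⅛)*(⅓)*(-1 - ⅑ + 4/3))² = ((⅛)*(⅓)*(2/9))² = (1/108)² = 1/11664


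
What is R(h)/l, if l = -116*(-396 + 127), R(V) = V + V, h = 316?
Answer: 158/7801 ≈ 0.020254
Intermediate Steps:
R(V) = 2*V
l = 31204 (l = -116*(-269) = 31204)
R(h)/l = (2*316)/31204 = 632*(1/31204) = 158/7801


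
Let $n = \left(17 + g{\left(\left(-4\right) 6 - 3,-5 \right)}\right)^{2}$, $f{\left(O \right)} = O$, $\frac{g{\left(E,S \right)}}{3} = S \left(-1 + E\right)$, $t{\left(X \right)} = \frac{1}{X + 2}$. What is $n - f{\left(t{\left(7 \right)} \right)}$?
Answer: $\frac{1718720}{9} \approx 1.9097 \cdot 10^{5}$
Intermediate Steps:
$t{\left(X \right)} = \frac{1}{2 + X}$
$g{\left(E,S \right)} = 3 S \left(-1 + E\right)$
$n = 190969$ ($n = \left(17 + 3 \left(-5\right) \left(-1 - 27\right)\right)^{2} = \left(17 + 3 \left(-5\right) \left(-28\right)\right)^{2} = \left(17 + 420\right)^{2} = 437^{2} = 190969$)
$n - f{\left(t{\left(7 \right)} \right)} = 190969 - \frac{1}{2 + 7} = 190969 - \frac{1}{9} = \frac{1718720}{9}$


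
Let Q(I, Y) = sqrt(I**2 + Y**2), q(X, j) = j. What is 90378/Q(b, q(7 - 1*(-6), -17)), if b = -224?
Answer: 90378*sqrt(50465)/50465 ≈ 402.32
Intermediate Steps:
90378/Q(b, q(7 - 1*(-6), -17)) = 90378/(sqrt((-224)**2 + (-17)**2)) = 90378/(sqrt(50176 + 289)) = 90378/(sqrt(50465)) = 90378*(sqrt(50465)/50465) = 90378*sqrt(50465)/50465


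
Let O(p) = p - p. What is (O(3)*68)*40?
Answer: 0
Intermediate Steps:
O(p) = 0
(O(3)*68)*40 = (0*68)*40 = 0*40 = 0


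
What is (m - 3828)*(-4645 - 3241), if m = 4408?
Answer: -4573880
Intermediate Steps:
(m - 3828)*(-4645 - 3241) = (4408 - 3828)*(-4645 - 3241) = 580*(-7886) = -4573880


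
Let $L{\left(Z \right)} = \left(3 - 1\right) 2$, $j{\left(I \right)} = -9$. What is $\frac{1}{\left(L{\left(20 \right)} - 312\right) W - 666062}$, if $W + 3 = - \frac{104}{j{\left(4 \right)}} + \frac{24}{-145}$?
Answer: $- \frac{1305}{872583202} \approx -1.4956 \cdot 10^{-6}$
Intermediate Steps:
$W = \frac{10949}{1305}$ ($W = -3 + \left(- \frac{104}{-9} + \frac{24}{-145}\right) = -3 + \left(\left(-104\right) \left(- \frac{1}{9}\right) + 24 \left(- \frac{1}{145}\right)\right) = -3 + \left(\frac{104}{9} - \frac{24}{145}\right) = -3 + \frac{14864}{1305} = \frac{10949}{1305} \approx 8.39$)
$L{\left(Z \right)} = 4$ ($L{\left(Z \right)} = 2 \cdot 2 = 4$)
$\frac{1}{\left(L{\left(20 \right)} - 312\right) W - 666062} = \frac{1}{\left(4 - 312\right) \frac{10949}{1305} - 666062} = \frac{1}{\left(-308\right) \frac{10949}{1305} - 666062} = \frac{1}{- \frac{3372292}{1305} - 666062} = \frac{1}{- \frac{872583202}{1305}} = - \frac{1305}{872583202}$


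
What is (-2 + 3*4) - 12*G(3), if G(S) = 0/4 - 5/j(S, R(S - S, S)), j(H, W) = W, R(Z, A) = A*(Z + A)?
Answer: 50/3 ≈ 16.667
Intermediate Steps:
R(Z, A) = A*(A + Z)
G(S) = -5/S² (G(S) = 0/4 - 5*1/(S*(S + (S - S))) = 0*(¼) - 5*1/(S*(S + 0)) = 0 - 5/S² = -5/S²)
(-2 + 3*4) - 12*G(3) = (-2 + 3*4) - 12*(-5/3²) = (-2 + 12) - 12*(-5*⅑) = 10 - 12*(-5)/9 = 10 - 6*(-10/9) = 10 + 20/3 = 50/3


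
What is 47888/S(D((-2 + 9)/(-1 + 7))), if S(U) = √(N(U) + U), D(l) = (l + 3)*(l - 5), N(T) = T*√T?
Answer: 287328*√138/(115*√(-6 - 5*I*√23)) ≈ 3632.6 + 4653.5*I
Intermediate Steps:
N(T) = T^(3/2)
D(l) = (-5 + l)*(3 + l) (D(l) = (3 + l)*(-5 + l) = (-5 + l)*(3 + l))
S(U) = √(U + U^(3/2)) (S(U) = √(U^(3/2) + U) = √(U + U^(3/2)))
47888/S(D((-2 + 9)/(-1 + 7))) = 47888/(√((-15 + ((-2 + 9)/(-1 + 7))² - 2*(-2 + 9)/(-1 + 7)) + (-15 + ((-2 + 9)/(-1 + 7))² - 2*(-2 + 9)/(-1 + 7))^(3/2))) = 47888/(√((-15 + (7/6)² - 14/6) + (-15 + (7/6)² - 14/6)^(3/2))) = 47888/(√((-15 + (7*(⅙))² - 14/6) + (-15 + (7*(⅙))² - 14/6)^(3/2))) = 47888/(√((-15 + (7/6)² - 2*7/6) + (-15 + (7/6)² - 2*7/6)^(3/2))) = 47888/(√((-15 + 49/36 - 7/3) + (-15 + 49/36 - 7/3)^(3/2))) = 47888/(√(-575/36 + (-575/36)^(3/2))) = 47888/(√(-575/36 - 2875*I*√23/216)) = 47888/√(-575/36 - 2875*I*√23/216)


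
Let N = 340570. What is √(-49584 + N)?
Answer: 29*√346 ≈ 539.43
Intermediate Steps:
√(-49584 + N) = √(-49584 + 340570) = √290986 = 29*√346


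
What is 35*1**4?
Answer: 35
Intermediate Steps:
35*1**4 = 35*1 = 35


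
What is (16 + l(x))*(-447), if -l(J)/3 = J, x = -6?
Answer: -15198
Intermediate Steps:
l(J) = -3*J
(16 + l(x))*(-447) = (16 - 3*(-6))*(-447) = (16 + 18)*(-447) = 34*(-447) = -15198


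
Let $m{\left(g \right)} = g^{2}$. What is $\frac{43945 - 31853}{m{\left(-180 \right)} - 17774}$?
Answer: $\frac{6046}{7313} \approx 0.82675$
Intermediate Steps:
$\frac{43945 - 31853}{m{\left(-180 \right)} - 17774} = \frac{43945 - 31853}{\left(-180\right)^{2} - 17774} = \frac{12092}{32400 - 17774} = \frac{12092}{14626} = 12092 \cdot \frac{1}{14626} = \frac{6046}{7313}$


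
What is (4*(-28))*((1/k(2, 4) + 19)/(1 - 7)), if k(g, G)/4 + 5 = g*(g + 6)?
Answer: 3906/11 ≈ 355.09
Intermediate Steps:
k(g, G) = -20 + 4*g*(6 + g) (k(g, G) = -20 + 4*(g*(g + 6)) = -20 + 4*(g*(6 + g)) = -20 + 4*g*(6 + g))
(4*(-28))*((1/k(2, 4) + 19)/(1 - 7)) = (4*(-28))*((1/(-20 + 4*2² + 24*2) + 19)/(1 - 7)) = -112*(1/(-20 + 4*4 + 48) + 19)/(-6) = -112*(1/(-20 + 16 + 48) + 19)*(-1)/6 = -112*(1/44 + 19)*(-1)/6 = -23436*(-1)/(11*6) = -112*(-279/88) = 3906/11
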